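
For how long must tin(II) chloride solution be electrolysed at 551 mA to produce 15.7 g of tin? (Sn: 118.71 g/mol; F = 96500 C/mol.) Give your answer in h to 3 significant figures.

12.9 h

n(Sn) = 15.7 / 118.71 = 0.1323 mol
Sn²⁺ + 2e⁻ → Sn, so n(e⁻) = 2 × 0.1323 = 0.2646 mol
Q = 0.2646 × 96500 = 25530 C
t = Q / I = 25530 / 0.551 = 46330 s = 12.9 h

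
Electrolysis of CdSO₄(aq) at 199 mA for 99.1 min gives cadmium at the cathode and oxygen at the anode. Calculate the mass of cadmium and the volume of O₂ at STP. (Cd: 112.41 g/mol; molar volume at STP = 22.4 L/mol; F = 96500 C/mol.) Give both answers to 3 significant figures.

0.689 g Cd; 0.0687 L O₂

Q = 0.199 × 5946 = 1183 C; n(e⁻) = 1183 / 96500 = 0.01226 mol
Cathode: Cd²⁺ + 2e⁻ → Cd → n(Cd) = 0.01226/2 = 0.006130 mol → 0.689 g
Anode: 2H₂O → O₂ + 4H⁺ + 4e⁻ → n(O₂) = 0.01226/4 = 0.003065 mol → 0.0687 L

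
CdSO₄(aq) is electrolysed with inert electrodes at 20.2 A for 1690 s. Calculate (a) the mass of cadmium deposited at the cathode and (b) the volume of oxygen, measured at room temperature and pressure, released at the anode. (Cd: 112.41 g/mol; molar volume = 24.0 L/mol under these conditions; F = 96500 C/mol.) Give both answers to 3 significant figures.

Q = 20.2 × 1690 = 34140 C; n(e⁻) = 34140 / 96500 = 0.3538 mol
Cathode: Cd²⁺ + 2e⁻ → Cd → n(Cd) = 0.3538/2 = 0.1769 mol → 19.9 g
Anode: 2H₂O → O₂ + 4H⁺ + 4e⁻ → n(O₂) = 0.3538/4 = 0.08845 mol → 2.12 L

19.9 g Cd; 2.12 L O₂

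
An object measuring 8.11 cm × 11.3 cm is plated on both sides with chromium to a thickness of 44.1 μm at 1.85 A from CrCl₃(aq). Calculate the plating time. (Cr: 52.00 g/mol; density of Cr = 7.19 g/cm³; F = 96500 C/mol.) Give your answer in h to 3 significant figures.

Plated area = 2 × 8.11 × 11.3 = 183.3 cm²
Volume = 183.3 × 44.1×10⁻⁴ cm = 0.8084 cm³
m(Cr) = 0.8084 × 7.19 = 5.812 g
n(Cr) = 5.812 / 52.00 = 0.1118 mol; n(e⁻) = 3 × 0.1118 = 0.3354 mol
Q = 0.3354 × 96500 = 32370 C
t = 32370 / 1.85 = 17500 s = 4.86 h

4.86 h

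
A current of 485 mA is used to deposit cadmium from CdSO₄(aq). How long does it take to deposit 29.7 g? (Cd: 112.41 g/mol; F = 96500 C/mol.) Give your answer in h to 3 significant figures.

29.2 h

n(Cd) = 29.7 / 112.41 = 0.2642 mol
Cd²⁺ + 2e⁻ → Cd, so n(e⁻) = 2 × 0.2642 = 0.5284 mol
Q = 0.5284 × 96500 = 50990 C
t = Q / I = 50990 / 0.485 = 1.051×10^5 s = 29.2 h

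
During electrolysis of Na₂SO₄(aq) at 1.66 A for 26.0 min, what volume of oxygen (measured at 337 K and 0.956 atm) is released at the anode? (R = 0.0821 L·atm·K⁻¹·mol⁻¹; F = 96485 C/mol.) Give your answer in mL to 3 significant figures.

Q = It = 1.66 × 1560 = 2590 C
n(e⁻) = Q/F = 2590/96485 = 0.02684 mol
2H₂O → O₂ + 4H⁺ + 4e⁻, so n(O₂) = 0.02684 / 4 = 0.006710 mol
V = nRT/P = 0.006710 × 0.0821 × 337 / 0.956 = 0.1942 L
= 194 mL

194 mL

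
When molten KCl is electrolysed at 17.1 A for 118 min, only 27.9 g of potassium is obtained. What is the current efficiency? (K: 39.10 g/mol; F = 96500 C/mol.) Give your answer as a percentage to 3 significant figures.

56.9%

Q = 17.1 × 7080 = 1.211×10^5 C
n(e⁻) = 1.211×10^5 / 96500 = 1.255 mol
K⁺ + e⁻ → K, so theoretical n(K) = 1.255 mol → 49.07 g
Efficiency = 27.9 / 49.07 = 0.5686 = 56.9%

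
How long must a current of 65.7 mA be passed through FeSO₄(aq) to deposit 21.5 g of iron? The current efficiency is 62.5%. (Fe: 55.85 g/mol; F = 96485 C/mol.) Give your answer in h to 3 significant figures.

n(Fe) = 21.5 / 55.85 = 0.3850 mol
Fe²⁺ + 2e⁻ → Fe, so n(e⁻) = 2 × 0.3850 = 0.7700 mol
Q = 0.7700 × 96485 / 0.625 = 1.189×10^5 C
t = Q / I = 1.189×10^5 / 0.0657 = 1.810×10^6 s = 503 h

503 h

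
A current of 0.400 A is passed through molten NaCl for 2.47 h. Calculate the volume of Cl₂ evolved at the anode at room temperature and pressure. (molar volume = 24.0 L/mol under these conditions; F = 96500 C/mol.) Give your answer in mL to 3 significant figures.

Q = 0.400 A × 8892 s = 3557 C
n(e⁻) = 3557 / 96500 = 0.03686 mol
2Cl⁻ → Cl₂ + 2e⁻, so n(Cl₂) = 0.03686 / 2 = 0.01843 mol
V = 0.01843 × 24.0 = 0.4423 L
= 442 mL

442 mL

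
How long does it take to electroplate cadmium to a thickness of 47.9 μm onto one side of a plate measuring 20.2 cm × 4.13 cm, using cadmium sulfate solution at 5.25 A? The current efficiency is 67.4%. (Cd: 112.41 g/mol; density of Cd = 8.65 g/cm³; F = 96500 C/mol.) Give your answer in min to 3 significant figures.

28.0 min

Plated area = 20.2 × 4.13 = 83.43 cm²
Volume = 83.43 × 47.9×10⁻⁴ cm = 0.3996 cm³
m(Cd) = 0.3996 × 8.65 = 3.457 g
n(Cd) = 3.457 / 112.41 = 0.03075 mol; n(e⁻) = 2 × 0.03075 = 0.06150 mol
Q = 0.06150 × 96500 / 0.674 = 8805 C
t = 8805 / 5.25 = 1677 s = 28.0 min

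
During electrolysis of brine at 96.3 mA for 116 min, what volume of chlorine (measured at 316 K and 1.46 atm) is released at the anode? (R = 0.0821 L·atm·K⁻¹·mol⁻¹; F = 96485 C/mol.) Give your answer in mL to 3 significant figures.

61.7 mL

Charge passed = 0.0963 × 6960 = 670.2 C
Moles of electrons = 670.2 / 96485 = 0.006946 mol
2Cl⁻ → Cl₂ + 2e⁻, so n(Cl₂) = 0.006946 / 2 = 0.003473 mol
V = nRT/P = 0.003473 × 0.0821 × 316 / 1.46 = 0.06171 L
= 61.7 mL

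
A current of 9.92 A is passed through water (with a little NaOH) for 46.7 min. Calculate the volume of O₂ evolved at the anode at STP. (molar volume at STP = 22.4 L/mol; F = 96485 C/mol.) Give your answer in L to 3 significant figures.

Charge passed = 9.92 × 2802 = 27800 C
n(e⁻) = 27800 / 96485 = 0.2881 mol
2H₂O → O₂ + 4H⁺ + 4e⁻, so n(O₂) = 0.2881 / 4 = 0.07203 mol
V = 0.07203 × 22.4 = 1.613 L

1.61 L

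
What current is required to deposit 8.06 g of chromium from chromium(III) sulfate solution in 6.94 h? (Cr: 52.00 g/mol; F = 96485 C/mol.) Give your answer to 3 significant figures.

n(Cr) = 8.06 / 52.00 = 0.1550 mol
Cr³⁺ + 3e⁻ → Cr, so n(e⁻) = 3 × 0.1550 = 0.4650 mol
Q = 0.4650 × 96485 = 44870 C
I = Q / t = 44870 / 24984 s = 1.80 A

1.80 A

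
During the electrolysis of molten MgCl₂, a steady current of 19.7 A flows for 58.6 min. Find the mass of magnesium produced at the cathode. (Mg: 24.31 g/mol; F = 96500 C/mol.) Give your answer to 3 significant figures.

8.72 g

Q = 19.7 A × 3516 s = 69270 C
n(e⁻) = 69270 / 96500 = 0.7178 mol
Mg²⁺ + 2e⁻ → Mg, so n(Mg) = 0.7178 / 2 = 0.3589 mol
m = 0.3589 × 24.31 = 8.72 g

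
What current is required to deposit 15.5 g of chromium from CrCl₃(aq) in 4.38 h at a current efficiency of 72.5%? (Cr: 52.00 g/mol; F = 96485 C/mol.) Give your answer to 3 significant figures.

n(Cr) = 15.5 / 52.00 = 0.2981 mol
Cr³⁺ + 3e⁻ → Cr, so n(e⁻) = 3 × 0.2981 = 0.8943 mol
Q = 0.8943 × 96485 / 0.725 = 1.190×10^5 C
I = Q / t = 1.190×10^5 / 15768 s = 7.55 A

7.55 A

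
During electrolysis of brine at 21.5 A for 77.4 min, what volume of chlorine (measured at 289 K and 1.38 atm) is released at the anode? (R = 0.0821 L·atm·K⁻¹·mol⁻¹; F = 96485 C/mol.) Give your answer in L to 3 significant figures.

Q = 21.5 A × 4644 s = 99850 C
n(e⁻) = Q/F = 99850/96485 = 1.035 mol
2Cl⁻ → Cl₂ + 2e⁻, so n(Cl₂) = 1.035 / 2 = 0.5175 mol
V = nRT/P = 0.5175 × 0.0821 × 289 / 1.38 = 8.898 L

8.90 L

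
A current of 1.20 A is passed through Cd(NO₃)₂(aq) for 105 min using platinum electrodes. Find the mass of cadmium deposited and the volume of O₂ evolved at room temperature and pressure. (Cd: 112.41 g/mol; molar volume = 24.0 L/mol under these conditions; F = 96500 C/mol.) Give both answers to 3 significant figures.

Q = 1.20 × 6300 = 7560 C; n(e⁻) = 7560 / 96500 = 0.07834 mol
Cathode: Cd²⁺ + 2e⁻ → Cd → n(Cd) = 0.07834/2 = 0.03917 mol → 4.40 g
Anode: 2H₂O → O₂ + 4H⁺ + 4e⁻ → n(O₂) = 0.07834/4 = 0.01959 mol → 0.470 L

4.40 g Cd; 0.470 L O₂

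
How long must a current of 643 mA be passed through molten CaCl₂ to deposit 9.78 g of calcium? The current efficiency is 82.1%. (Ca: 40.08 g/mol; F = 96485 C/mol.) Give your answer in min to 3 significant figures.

1490 min

n(Ca) = 9.78 / 40.08 = 0.2440 mol
Ca²⁺ + 2e⁻ → Ca, so n(e⁻) = 2 × 0.2440 = 0.4880 mol
Q = 0.4880 × 96485 / 0.821 = 57350 C
t = Q / I = 57350 / 0.643 = 89190 s = 1490 min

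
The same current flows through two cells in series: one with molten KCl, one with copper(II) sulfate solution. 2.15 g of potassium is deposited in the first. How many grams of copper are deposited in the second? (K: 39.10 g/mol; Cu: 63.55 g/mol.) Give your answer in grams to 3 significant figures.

n(K) = 2.15 / 39.10 = 0.05499 mol
K⁺ + e⁻ → K, so n(e⁻) = 0.05499 mol
In series, the same 0.05499 mol of electrons flows through the second cell.
Cu²⁺ + 2e⁻ → Cu, so n(Cu) = 0.05499 / 2 = 0.02750 mol
m(Cu) = 0.02750 × 63.55 = 1.75 g

1.75 g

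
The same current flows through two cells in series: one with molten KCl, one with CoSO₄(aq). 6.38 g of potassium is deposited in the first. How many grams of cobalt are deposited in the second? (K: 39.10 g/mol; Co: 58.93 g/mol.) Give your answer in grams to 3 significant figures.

n(K) = 6.38 / 39.10 = 0.1632 mol
K⁺ + e⁻ → K, so n(e⁻) = 0.1632 mol
Since the cells are in series, n(e⁻) in the Co cell is also 0.1632 mol.
Co²⁺ + 2e⁻ → Co, so n(Co) = 0.1632 / 2 = 0.08160 mol
m(Co) = 0.08160 × 58.93 = 4.81 g

4.81 g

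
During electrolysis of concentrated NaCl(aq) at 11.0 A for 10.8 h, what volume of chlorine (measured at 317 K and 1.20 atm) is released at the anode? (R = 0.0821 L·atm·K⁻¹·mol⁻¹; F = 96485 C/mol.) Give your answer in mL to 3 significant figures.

Q = It = 11.0 × 38880 = 4.277×10^5 C
Moles of electrons = 4.277×10^5 / 96485 = 4.433 mol
2Cl⁻ → Cl₂ + 2e⁻, so n(Cl₂) = 4.433 / 2 = 2.217 mol
V = nRT/P = 2.217 × 0.0821 × 317 / 1.20 = 48.08 L
= 48100 mL

48100 mL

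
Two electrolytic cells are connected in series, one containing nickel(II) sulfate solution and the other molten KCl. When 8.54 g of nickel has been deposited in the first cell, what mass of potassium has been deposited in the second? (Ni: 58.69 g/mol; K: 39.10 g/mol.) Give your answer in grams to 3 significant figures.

n(Ni) = 8.54 / 58.69 = 0.1455 mol
Ni²⁺ + 2e⁻ → Ni, so n(e⁻) = 2 × 0.1455 = 0.2910 mol
The cells are in series, so the same charge (and hence the same n(e⁻) = 0.2910 mol) passes through both.
K⁺ + e⁻ → K, so n(K) = 0.2910 mol
m(K) = 0.2910 × 39.10 = 11.4 g

11.4 g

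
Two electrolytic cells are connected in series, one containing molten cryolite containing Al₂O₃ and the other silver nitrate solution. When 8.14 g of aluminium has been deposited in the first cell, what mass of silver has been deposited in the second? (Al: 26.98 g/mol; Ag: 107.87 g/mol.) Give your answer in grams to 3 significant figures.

n(Al) = 8.14 / 26.98 = 0.3017 mol
Al³⁺ + 3e⁻ → Al, so n(e⁻) = 3 × 0.3017 = 0.9051 mol
In series, the same 0.9051 mol of electrons flows through the second cell.
Ag⁺ + e⁻ → Ag, so n(Ag) = 0.9051 mol
m(Ag) = 0.9051 × 107.87 = 97.6 g

97.6 g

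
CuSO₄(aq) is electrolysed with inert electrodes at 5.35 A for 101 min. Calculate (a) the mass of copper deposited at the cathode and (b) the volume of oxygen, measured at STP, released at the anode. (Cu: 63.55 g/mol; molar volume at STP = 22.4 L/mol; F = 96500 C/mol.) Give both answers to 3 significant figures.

10.7 g Cu; 1.88 L O₂

Q = 5.35 × 6060 = 32420 C; n(e⁻) = 32420 / 96500 = 0.3360 mol
Cathode: Cu²⁺ + 2e⁻ → Cu → n(Cu) = 0.3360/2 = 0.1680 mol → 10.7 g
Anode: 2H₂O → O₂ + 4H⁺ + 4e⁻ → n(O₂) = 0.3360/4 = 0.08400 mol → 1.88 L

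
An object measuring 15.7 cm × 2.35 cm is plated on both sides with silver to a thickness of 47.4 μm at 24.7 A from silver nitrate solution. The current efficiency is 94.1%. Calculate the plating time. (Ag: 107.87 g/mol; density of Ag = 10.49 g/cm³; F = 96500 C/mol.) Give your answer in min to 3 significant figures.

Plated area = 2 × 15.7 × 2.35 = 73.79 cm²
Volume = 73.79 × 47.4×10⁻⁴ cm = 0.3498 cm³
m(Ag) = 0.3498 × 10.49 = 3.669 g
n(Ag) = 3.669 / 107.87 = 0.03401 mol; n(e⁻) = 0.03401 mol
Q = 0.03401 × 96500 / 0.941 = 3488 C
t = 3488 / 24.7 = 141.2 s = 2.35 min

2.35 min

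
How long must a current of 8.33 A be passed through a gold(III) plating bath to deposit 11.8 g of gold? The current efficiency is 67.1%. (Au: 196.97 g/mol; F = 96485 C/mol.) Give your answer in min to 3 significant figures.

51.7 min

n(Au) = 11.8 / 196.97 = 0.05991 mol
Au³⁺ + 3e⁻ → Au, so n(e⁻) = 3 × 0.05991 = 0.1797 mol
Q = 0.1797 × 96485 / 0.671 = 25840 C
t = Q / I = 25840 / 8.33 = 3102 s = 51.7 min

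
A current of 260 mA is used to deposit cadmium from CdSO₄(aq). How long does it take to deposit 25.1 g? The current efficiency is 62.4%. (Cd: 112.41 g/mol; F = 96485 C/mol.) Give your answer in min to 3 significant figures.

n(Cd) = 25.1 / 112.41 = 0.2233 mol
Cd²⁺ + 2e⁻ → Cd, so n(e⁻) = 2 × 0.2233 = 0.4466 mol
Q = 0.4466 × 96485 / 0.624 = 69050 C
t = Q / I = 69050 / 0.260 = 2.656×10^5 s = 4430 min

4430 min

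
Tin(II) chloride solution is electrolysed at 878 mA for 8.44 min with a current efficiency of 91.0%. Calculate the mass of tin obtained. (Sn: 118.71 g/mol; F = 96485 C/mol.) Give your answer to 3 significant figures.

0.249 g

Q = 0.878 × 506.4 = 444.6 C
n(e⁻) = 444.6 / 96485 = 0.004608 mol
Sn²⁺ + 2e⁻ → Sn, so theoretical m(Sn) = 0.002304 × 118.71 = 0.2735 g
Actual mass = 91.0% × 0.2735 = 0.249 g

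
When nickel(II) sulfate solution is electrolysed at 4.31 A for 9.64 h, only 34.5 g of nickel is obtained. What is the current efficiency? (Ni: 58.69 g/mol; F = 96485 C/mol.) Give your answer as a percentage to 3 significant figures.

75.8%

Q = 4.31 × 34704 = 1.496×10^5 C
n(e⁻) = 1.496×10^5 / 96485 = 1.551 mol
Ni²⁺ + 2e⁻ → Ni, so theoretical n(Ni) = 0.7755 mol → 45.51 g
Efficiency = 34.5 / 45.51 = 0.7581 = 75.8%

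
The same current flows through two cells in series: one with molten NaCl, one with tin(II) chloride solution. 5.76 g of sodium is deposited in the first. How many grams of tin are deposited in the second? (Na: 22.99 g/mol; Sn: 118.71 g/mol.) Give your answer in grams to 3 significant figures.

n(Na) = 5.76 / 22.99 = 0.2505 mol
Na⁺ + e⁻ → Na, so n(e⁻) = 0.2505 mol
The cells are in series, so the same charge (and hence the same n(e⁻) = 0.2505 mol) passes through both.
Sn²⁺ + 2e⁻ → Sn, so n(Sn) = 0.2505 / 2 = 0.1253 mol
m(Sn) = 0.1253 × 118.71 = 14.9 g

14.9 g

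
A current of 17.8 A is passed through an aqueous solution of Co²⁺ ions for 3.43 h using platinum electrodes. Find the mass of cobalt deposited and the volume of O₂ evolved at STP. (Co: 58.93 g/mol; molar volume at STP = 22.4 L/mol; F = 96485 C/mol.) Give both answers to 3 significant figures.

67.1 g Co; 12.8 L O₂

Q = 17.8 × 12348 = 2.198×10^5 C; n(e⁻) = 2.198×10^5 / 96485 = 2.278 mol
Cathode: Co²⁺ + 2e⁻ → Co → n(Co) = 2.278/2 = 1.139 mol → 67.1 g
Anode: 2H₂O → O₂ + 4H⁺ + 4e⁻ → n(O₂) = 2.278/4 = 0.5695 mol → 12.8 L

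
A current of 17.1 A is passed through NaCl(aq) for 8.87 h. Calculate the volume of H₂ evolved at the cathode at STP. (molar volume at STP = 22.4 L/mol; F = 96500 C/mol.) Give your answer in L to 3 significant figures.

Charge passed = 17.1 × 31932 = 5.460×10^5 C
Moles of electrons = 5.460×10^5 / 96500 = 5.658 mol
2H⁺ + 2e⁻ → H₂, so n(H₂) = 5.658 / 2 = 2.829 mol
V = 2.829 × 22.4 = 63.37 L

63.4 L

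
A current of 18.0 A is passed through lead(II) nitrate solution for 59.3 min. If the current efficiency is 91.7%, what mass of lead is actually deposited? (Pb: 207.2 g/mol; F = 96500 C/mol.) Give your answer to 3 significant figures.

63.0 g

Q = 18.0 × 3558 = 64040 C
n(e⁻) = 64040 / 96500 = 0.6636 mol
Pb²⁺ + 2e⁻ → Pb, so theoretical m(Pb) = 0.3318 × 207.2 = 68.75 g
Actual mass = 91.7% × 68.75 = 63.0 g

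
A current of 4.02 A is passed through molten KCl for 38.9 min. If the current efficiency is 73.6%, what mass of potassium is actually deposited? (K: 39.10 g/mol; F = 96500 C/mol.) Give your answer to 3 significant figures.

Q = 4.02 × 2334 = 9383 C
n(e⁻) = 9383 / 96500 = 0.09723 mol
K⁺ + e⁻ → K, so theoretical m(K) = 0.09723 × 39.10 = 3.802 g
Actual mass = 73.6% × 3.802 = 2.80 g

2.80 g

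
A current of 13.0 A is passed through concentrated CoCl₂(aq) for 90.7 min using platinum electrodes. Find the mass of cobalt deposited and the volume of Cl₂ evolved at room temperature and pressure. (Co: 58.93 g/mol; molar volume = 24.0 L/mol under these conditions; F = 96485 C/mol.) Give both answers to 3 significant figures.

21.6 g Co; 8.80 L Cl₂

Q = 13.0 × 5442 = 70750 C; n(e⁻) = 70750 / 96485 = 0.7333 mol
Cathode: Co²⁺ + 2e⁻ → Co → n(Co) = 0.7333/2 = 0.3667 mol → 21.6 g
Anode: 2Cl⁻ → Cl₂ + 2e⁻ → n(Cl₂) = 0.7333/2 = 0.3667 mol → 8.80 L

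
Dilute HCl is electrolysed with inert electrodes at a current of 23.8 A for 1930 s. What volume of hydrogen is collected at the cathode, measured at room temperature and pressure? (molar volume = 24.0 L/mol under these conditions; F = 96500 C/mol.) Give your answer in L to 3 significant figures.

Q = It = 23.8 × 1930 = 45930 C
n(e⁻) = 45930 / 96500 = 0.4760 mol
2H⁺ + 2e⁻ → H₂, so n(H₂) = 0.4760 / 2 = 0.2380 mol
V = 0.2380 × 24.0 = 5.712 L

5.71 L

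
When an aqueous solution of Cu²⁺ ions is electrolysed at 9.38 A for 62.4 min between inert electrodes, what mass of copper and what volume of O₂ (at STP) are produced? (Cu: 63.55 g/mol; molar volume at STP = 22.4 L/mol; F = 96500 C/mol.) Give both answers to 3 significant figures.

Q = 9.38 × 3744 = 35120 C; n(e⁻) = 35120 / 96500 = 0.3639 mol
Cathode: Cu²⁺ + 2e⁻ → Cu → n(Cu) = 0.3639/2 = 0.1820 mol → 11.6 g
Anode: 2H₂O → O₂ + 4H⁺ + 4e⁻ → n(O₂) = 0.3639/4 = 0.09098 mol → 2.04 L

11.6 g Cu; 2.04 L O₂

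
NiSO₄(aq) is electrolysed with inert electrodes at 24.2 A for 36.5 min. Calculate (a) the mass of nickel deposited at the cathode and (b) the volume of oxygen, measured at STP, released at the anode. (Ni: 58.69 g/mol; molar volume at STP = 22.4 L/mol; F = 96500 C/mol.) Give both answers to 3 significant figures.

Q = 24.2 × 2190 = 53000 C; n(e⁻) = 53000 / 96500 = 0.5492 mol
Cathode: Ni²⁺ + 2e⁻ → Ni → n(Ni) = 0.5492/2 = 0.2746 mol → 16.1 g
Anode: 2H₂O → O₂ + 4H⁺ + 4e⁻ → n(O₂) = 0.5492/4 = 0.1373 mol → 3.08 L

16.1 g Ni; 3.08 L O₂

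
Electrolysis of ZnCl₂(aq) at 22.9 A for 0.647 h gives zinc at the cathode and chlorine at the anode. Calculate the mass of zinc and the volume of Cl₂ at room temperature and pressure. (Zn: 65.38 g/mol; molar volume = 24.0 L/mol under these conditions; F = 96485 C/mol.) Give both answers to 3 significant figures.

18.1 g Zn; 6.63 L Cl₂

Q = 22.9 × 2329.2 = 53340 C; n(e⁻) = 53340 / 96485 = 0.5528 mol
Cathode: Zn²⁺ + 2e⁻ → Zn → n(Zn) = 0.5528/2 = 0.2764 mol → 18.1 g
Anode: 2Cl⁻ → Cl₂ + 2e⁻ → n(Cl₂) = 0.5528/2 = 0.2764 mol → 6.63 L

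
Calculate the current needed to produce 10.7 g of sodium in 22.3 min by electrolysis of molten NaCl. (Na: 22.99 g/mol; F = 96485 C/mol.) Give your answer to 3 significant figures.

33.6 A

n(Na) = 10.7 / 22.99 = 0.4654 mol
Na⁺ + e⁻ → Na, so n(e⁻) = 0.4654 mol
Q = 0.4654 × 96485 = 44900 C
I = Q / t = 44900 / 1338 s = 33.6 A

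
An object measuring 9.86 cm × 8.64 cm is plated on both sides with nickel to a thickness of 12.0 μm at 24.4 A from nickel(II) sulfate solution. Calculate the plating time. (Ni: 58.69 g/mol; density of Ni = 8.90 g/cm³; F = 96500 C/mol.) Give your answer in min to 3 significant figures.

Plated area = 2 × 9.86 × 8.64 = 170.4 cm²
Volume = 170.4 × 12.0×10⁻⁴ cm = 0.2045 cm³
m(Ni) = 0.2045 × 8.90 = 1.820 g
n(Ni) = 1.820 / 58.69 = 0.03101 mol; n(e⁻) = 2 × 0.03101 = 0.06202 mol
Q = 0.06202 × 96500 = 5985 C
t = 5985 / 24.4 = 245.3 s = 4.09 min

4.09 min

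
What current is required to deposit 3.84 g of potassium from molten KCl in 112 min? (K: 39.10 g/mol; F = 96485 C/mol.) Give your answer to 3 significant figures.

1.41 A

n(K) = 3.84 / 39.10 = 0.09821 mol
K⁺ + e⁻ → K, so n(e⁻) = 0.09821 mol
Q = 0.09821 × 96485 = 9476 C
I = Q / t = 9476 / 6720 s = 1.41 A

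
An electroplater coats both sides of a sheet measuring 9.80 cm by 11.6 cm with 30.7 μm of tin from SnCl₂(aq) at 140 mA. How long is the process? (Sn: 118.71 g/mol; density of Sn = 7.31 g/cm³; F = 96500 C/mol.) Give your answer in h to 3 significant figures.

Plated area = 2 × 9.80 × 11.6 = 227.4 cm²
Volume = 227.4 × 30.7×10⁻⁴ cm = 0.6981 cm³
m(Sn) = 0.6981 × 7.31 = 5.103 g
n(Sn) = 5.103 / 118.71 = 0.04299 mol; n(e⁻) = 2 × 0.04299 = 0.08598 mol
Q = 0.08598 × 96500 = 8297 C
t = 8297 / 0.140 = 59260 s = 16.5 h

16.5 h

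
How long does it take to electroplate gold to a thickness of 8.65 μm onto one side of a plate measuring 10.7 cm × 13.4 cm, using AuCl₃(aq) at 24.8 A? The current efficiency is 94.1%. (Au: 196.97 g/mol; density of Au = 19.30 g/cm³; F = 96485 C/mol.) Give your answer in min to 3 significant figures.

Plated area = 10.7 × 13.4 = 143.4 cm²
Volume = 143.4 × 8.65×10⁻⁴ cm = 0.1240 cm³
m(Au) = 0.1240 × 19.30 = 2.393 g
n(Au) = 2.393 / 196.97 = 0.01215 mol; n(e⁻) = 3 × 0.01215 = 0.03645 mol
Q = 0.03645 × 96485 / 0.941 = 3737 C
t = 3737 / 24.8 = 150.7 s = 2.51 min

2.51 min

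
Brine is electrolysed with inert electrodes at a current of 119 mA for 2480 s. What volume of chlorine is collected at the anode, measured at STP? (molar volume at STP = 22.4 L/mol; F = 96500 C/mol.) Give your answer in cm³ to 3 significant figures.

34.3 cm³

Q = 0.119 A × 2480 s = 295.1 C
n(e⁻) = 295.1 / 96500 = 0.003058 mol
2Cl⁻ → Cl₂ + 2e⁻, so n(Cl₂) = 0.003058 / 2 = 0.001529 mol
V = 0.001529 × 22.4 = 0.03425 L
= 34.3 cm³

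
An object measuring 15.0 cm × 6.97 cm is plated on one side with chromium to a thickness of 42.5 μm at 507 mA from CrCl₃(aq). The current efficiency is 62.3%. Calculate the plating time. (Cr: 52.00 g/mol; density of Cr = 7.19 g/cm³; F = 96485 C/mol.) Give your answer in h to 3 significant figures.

Plated area = 15.0 × 6.97 = 104.6 cm²
Volume = 104.6 × 42.5×10⁻⁴ cm = 0.4446 cm³
m(Cr) = 0.4446 × 7.19 = 3.197 g
n(Cr) = 3.197 / 52.00 = 0.06148 mol; n(e⁻) = 3 × 0.06148 = 0.1844 mol
Q = 0.1844 × 96485 / 0.623 = 28560 C
t = 28560 / 0.507 = 56330 s = 15.6 h

15.6 h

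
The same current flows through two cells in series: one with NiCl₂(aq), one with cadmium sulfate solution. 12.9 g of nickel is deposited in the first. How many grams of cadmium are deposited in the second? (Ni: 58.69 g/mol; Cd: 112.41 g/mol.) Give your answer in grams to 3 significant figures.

24.7 g

n(Ni) = 12.9 / 58.69 = 0.2198 mol
Ni²⁺ + 2e⁻ → Ni, so n(e⁻) = 2 × 0.2198 = 0.4396 mol
Since the cells are in series, n(e⁻) in the Cd cell is also 0.4396 mol.
Cd²⁺ + 2e⁻ → Cd, so n(Cd) = 0.4396 / 2 = 0.2198 mol
m(Cd) = 0.2198 × 112.41 = 24.7 g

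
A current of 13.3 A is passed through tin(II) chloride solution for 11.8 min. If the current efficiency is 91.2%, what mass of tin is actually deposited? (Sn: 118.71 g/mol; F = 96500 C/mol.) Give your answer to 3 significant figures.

5.28 g

Q = 13.3 × 708 = 9416 C
n(e⁻) = 9416 / 96500 = 0.09758 mol
Sn²⁺ + 2e⁻ → Sn, so theoretical m(Sn) = 0.04879 × 118.71 = 5.792 g
Actual mass = 91.2% × 5.792 = 5.28 g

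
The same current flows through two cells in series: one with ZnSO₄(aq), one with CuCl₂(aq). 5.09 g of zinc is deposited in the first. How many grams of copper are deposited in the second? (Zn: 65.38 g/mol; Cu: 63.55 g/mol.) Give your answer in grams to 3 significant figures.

n(Zn) = 5.09 / 65.38 = 0.07785 mol
Zn²⁺ + 2e⁻ → Zn, so n(e⁻) = 2 × 0.07785 = 0.1557 mol
The cells are in series, so the same charge (and hence the same n(e⁻) = 0.1557 mol) passes through both.
Cu²⁺ + 2e⁻ → Cu, so n(Cu) = 0.1557 / 2 = 0.07785 mol
m(Cu) = 0.07785 × 63.55 = 4.95 g

4.95 g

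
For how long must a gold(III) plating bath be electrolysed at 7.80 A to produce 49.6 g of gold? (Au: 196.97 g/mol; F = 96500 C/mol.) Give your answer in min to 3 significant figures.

156 min

n(Au) = 49.6 / 196.97 = 0.2518 mol
Au³⁺ + 3e⁻ → Au, so n(e⁻) = 3 × 0.2518 = 0.7554 mol
Q = 0.7554 × 96500 = 72900 C
t = Q / I = 72900 / 7.80 = 9346 s = 156 min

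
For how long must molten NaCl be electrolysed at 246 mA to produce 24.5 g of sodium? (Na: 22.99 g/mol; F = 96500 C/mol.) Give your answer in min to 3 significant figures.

n(Na) = 24.5 / 22.99 = 1.066 mol
Na⁺ + e⁻ → Na, so n(e⁻) = 1.066 mol
Q = 1.066 × 96500 = 1.029×10^5 C
t = Q / I = 1.029×10^5 / 0.246 = 4.183×10^5 s = 6970 min

6970 min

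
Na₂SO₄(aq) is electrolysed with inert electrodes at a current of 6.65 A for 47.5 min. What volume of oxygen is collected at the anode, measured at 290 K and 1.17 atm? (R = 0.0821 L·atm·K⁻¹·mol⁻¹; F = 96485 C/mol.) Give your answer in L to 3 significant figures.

Charge passed = 6.65 × 2850 = 18950 C
Moles of electrons = 18950 / 96485 = 0.1964 mol
2H₂O → O₂ + 4H⁺ + 4e⁻, so n(O₂) = 0.1964 / 4 = 0.04910 mol
V = nRT/P = 0.04910 × 0.0821 × 290 / 1.17 = 0.9992 L

0.999 L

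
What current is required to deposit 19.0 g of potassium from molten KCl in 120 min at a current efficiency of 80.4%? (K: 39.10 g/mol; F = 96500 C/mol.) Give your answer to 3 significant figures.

n(K) = 19.0 / 39.10 = 0.4859 mol
K⁺ + e⁻ → K, so n(e⁻) = 0.4859 mol
Q = 0.4859 × 96500 / 0.804 = 58320 C
I = Q / t = 58320 / 7200 s = 8.10 A

8.10 A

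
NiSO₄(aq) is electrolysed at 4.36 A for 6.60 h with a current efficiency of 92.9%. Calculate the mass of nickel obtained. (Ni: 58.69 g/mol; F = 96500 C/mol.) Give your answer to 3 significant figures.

29.3 g

Q = 4.36 × 23760 = 1.036×10^5 C
n(e⁻) = 1.036×10^5 / 96500 = 1.074 mol
Ni²⁺ + 2e⁻ → Ni, so theoretical m(Ni) = 0.5370 × 58.69 = 31.52 g
Actual mass = 92.9% × 31.52 = 29.3 g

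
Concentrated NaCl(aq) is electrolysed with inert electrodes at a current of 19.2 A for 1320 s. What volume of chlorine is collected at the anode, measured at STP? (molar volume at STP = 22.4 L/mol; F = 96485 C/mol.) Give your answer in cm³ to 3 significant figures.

2940 cm³

Charge passed = 19.2 × 1320 = 25340 C
n(e⁻) = 25340 / 96485 = 0.2626 mol
2Cl⁻ → Cl₂ + 2e⁻, so n(Cl₂) = 0.2626 / 2 = 0.1313 mol
V = 0.1313 × 22.4 = 2.941 L
= 2940 cm³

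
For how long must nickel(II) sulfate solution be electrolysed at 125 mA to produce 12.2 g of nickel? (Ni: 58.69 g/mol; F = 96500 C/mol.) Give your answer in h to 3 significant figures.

n(Ni) = 12.2 / 58.69 = 0.2079 mol
Ni²⁺ + 2e⁻ → Ni, so n(e⁻) = 2 × 0.2079 = 0.4158 mol
Q = 0.4158 × 96500 = 40120 C
t = Q / I = 40120 / 0.125 = 3.210×10^5 s = 89.2 h

89.2 h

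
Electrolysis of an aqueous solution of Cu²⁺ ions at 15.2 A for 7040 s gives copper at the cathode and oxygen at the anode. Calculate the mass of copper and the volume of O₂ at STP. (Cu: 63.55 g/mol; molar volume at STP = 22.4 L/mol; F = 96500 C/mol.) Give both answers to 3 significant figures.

35.2 g Cu; 6.21 L O₂

Q = 15.2 × 7040 = 1.070×10^5 C; n(e⁻) = 1.070×10^5 / 96500 = 1.109 mol
Cathode: Cu²⁺ + 2e⁻ → Cu → n(Cu) = 1.109/2 = 0.5545 mol → 35.2 g
Anode: 2H₂O → O₂ + 4H⁺ + 4e⁻ → n(O₂) = 1.109/4 = 0.2773 mol → 6.21 L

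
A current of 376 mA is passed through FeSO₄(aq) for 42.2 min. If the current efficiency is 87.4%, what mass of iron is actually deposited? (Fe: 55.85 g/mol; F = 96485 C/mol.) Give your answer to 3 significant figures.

Q = 0.376 × 2532 = 952.0 C
n(e⁻) = 952.0 / 96485 = 0.009867 mol
Fe²⁺ + 2e⁻ → Fe, so theoretical m(Fe) = 0.004934 × 55.85 = 0.2756 g
Actual mass = 87.4% × 0.2756 = 0.241 g

0.241 g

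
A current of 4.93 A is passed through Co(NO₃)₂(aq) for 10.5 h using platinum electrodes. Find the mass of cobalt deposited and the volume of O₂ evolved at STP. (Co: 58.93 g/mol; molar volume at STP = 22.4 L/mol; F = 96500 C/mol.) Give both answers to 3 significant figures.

56.9 g Co; 10.8 L O₂

Q = 4.93 × 37800 = 1.864×10^5 C; n(e⁻) = 1.864×10^5 / 96500 = 1.932 mol
Cathode: Co²⁺ + 2e⁻ → Co → n(Co) = 1.932/2 = 0.9660 mol → 56.9 g
Anode: 2H₂O → O₂ + 4H⁺ + 4e⁻ → n(O₂) = 1.932/4 = 0.4830 mol → 10.8 L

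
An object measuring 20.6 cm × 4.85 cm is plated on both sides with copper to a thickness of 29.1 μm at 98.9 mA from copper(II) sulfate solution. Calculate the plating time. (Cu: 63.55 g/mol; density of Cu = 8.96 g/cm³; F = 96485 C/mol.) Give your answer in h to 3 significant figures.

Plated area = 2 × 20.6 × 4.85 = 199.8 cm²
Volume = 199.8 × 29.1×10⁻⁴ cm = 0.5814 cm³
m(Cu) = 0.5814 × 8.96 = 5.209 g
n(Cu) = 5.209 / 63.55 = 0.08197 mol; n(e⁻) = 2 × 0.08197 = 0.1639 mol
Q = 0.1639 × 96485 = 15810 C
t = 15810 / 0.0989 = 1.599×10^5 s = 44.4 h

44.4 h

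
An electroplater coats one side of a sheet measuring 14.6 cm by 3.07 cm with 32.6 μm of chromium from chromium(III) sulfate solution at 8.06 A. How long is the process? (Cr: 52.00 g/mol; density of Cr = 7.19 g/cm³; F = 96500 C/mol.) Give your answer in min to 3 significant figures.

Plated area = 14.6 × 3.07 = 44.82 cm²
Volume = 44.82 × 32.6×10⁻⁴ cm = 0.1461 cm³
m(Cr) = 0.1461 × 7.19 = 1.050 g
n(Cr) = 1.050 / 52.00 = 0.02019 mol; n(e⁻) = 3 × 0.02019 = 0.06057 mol
Q = 0.06057 × 96500 = 5845 C
t = 5845 / 8.06 = 725.2 s = 12.1 min

12.1 min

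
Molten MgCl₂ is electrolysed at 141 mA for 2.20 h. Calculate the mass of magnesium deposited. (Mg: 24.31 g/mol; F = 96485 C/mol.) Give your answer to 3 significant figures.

0.141 g

Charge passed = 0.141 × 7920 = 1117 C
n(e⁻) = Q/F = 1117/96485 = 0.01158 mol
Mg²⁺ + 2e⁻ → Mg, so n(Mg) = 0.01158 / 2 = 0.005790 mol
m = 0.005790 × 24.31 = 0.141 g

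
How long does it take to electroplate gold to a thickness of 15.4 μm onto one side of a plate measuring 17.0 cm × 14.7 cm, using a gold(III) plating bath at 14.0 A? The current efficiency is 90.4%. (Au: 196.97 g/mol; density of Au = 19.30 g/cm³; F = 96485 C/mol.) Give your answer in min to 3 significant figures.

14.4 min

Plated area = 17.0 × 14.7 = 249.9 cm²
Volume = 249.9 × 15.4×10⁻⁴ cm = 0.3848 cm³
m(Au) = 0.3848 × 19.30 = 7.427 g
n(Au) = 7.427 / 196.97 = 0.03771 mol; n(e⁻) = 3 × 0.03771 = 0.1131 mol
Q = 0.1131 × 96485 / 0.904 = 12070 C
t = 12070 / 14.0 = 862.1 s = 14.4 min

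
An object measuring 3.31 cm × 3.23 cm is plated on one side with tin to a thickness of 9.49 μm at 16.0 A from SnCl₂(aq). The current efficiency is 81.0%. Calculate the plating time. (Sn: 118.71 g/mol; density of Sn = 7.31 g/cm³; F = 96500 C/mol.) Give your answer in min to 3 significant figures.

0.155 min

Plated area = 3.31 × 3.23 = 10.69 cm²
Volume = 10.69 × 9.49×10⁻⁴ cm = 0.01014 cm³
m(Sn) = 0.01014 × 7.31 = 0.07412 g
n(Sn) = 0.07412 / 118.71 = 6.244×10^-4 mol; n(e⁻) = 2 × 6.244×10^-4 = 0.001249 mol
Q = 0.001249 × 96500 / 0.810 = 148.8 C
t = 148.8 / 16.0 = 9.300 s = 0.155 min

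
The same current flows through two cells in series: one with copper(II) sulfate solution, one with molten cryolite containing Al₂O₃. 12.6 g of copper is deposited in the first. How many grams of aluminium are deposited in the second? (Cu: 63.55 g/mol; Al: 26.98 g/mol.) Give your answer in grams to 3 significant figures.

3.57 g

n(Cu) = 12.6 / 63.55 = 0.1983 mol
Cu²⁺ + 2e⁻ → Cu, so n(e⁻) = 2 × 0.1983 = 0.3966 mol
The cells are in series, so the same charge (and hence the same n(e⁻) = 0.3966 mol) passes through both.
Al³⁺ + 3e⁻ → Al, so n(Al) = 0.3966 / 3 = 0.1322 mol
m(Al) = 0.1322 × 26.98 = 3.57 g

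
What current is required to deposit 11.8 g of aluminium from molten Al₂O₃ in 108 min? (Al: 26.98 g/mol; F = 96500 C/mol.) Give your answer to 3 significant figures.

n(Al) = 11.8 / 26.98 = 0.4374 mol
Al³⁺ + 3e⁻ → Al, so n(e⁻) = 3 × 0.4374 = 1.312 mol
Q = 1.312 × 96500 = 1.266×10^5 C
I = Q / t = 1.266×10^5 / 6480 s = 19.5 A

19.5 A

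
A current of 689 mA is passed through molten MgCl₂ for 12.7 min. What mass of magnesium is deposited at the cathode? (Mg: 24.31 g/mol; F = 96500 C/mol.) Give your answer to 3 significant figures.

Charge passed = 0.689 × 762 = 525.0 C
Moles of electrons = 525.0 / 96500 = 0.005440 mol
Mg²⁺ + 2e⁻ → Mg, so n(Mg) = 0.005440 / 2 = 0.002720 mol
m = 0.002720 × 24.31 = 0.0661 g

0.0661 g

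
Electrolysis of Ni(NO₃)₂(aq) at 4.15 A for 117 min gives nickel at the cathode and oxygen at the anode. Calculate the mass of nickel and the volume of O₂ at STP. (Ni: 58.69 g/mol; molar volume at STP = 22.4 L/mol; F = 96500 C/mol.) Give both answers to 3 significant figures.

Q = 4.15 × 7020 = 29130 C; n(e⁻) = 29130 / 96500 = 0.3019 mol
Cathode: Ni²⁺ + 2e⁻ → Ni → n(Ni) = 0.3019/2 = 0.1510 mol → 8.86 g
Anode: 2H₂O → O₂ + 4H⁺ + 4e⁻ → n(O₂) = 0.3019/4 = 0.07548 mol → 1.69 L

8.86 g Ni; 1.69 L O₂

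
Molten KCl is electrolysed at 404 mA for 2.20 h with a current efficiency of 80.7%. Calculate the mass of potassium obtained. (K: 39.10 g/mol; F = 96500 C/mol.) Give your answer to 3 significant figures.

1.05 g

Q = 0.404 × 7920 = 3200 C
n(e⁻) = 3200 / 96500 = 0.03316 mol
K⁺ + e⁻ → K, so theoretical m(K) = 0.03316 × 39.10 = 1.297 g
Actual mass = 80.7% × 1.297 = 1.05 g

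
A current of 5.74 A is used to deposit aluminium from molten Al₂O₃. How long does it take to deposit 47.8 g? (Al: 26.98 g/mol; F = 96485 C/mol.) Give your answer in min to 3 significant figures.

n(Al) = 47.8 / 26.98 = 1.772 mol
Al³⁺ + 3e⁻ → Al, so n(e⁻) = 3 × 1.772 = 5.316 mol
Q = 5.316 × 96485 = 5.129×10^5 C
t = Q / I = 5.129×10^5 / 5.74 = 89360 s = 1490 min

1490 min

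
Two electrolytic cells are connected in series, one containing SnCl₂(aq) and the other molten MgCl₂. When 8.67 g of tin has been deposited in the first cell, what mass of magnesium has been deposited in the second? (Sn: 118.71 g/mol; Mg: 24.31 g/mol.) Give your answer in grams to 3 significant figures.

1.78 g

n(Sn) = 8.67 / 118.71 = 0.07304 mol
Sn²⁺ + 2e⁻ → Sn, so n(e⁻) = 2 × 0.07304 = 0.1461 mol
In series, the same 0.1461 mol of electrons flows through the second cell.
Mg²⁺ + 2e⁻ → Mg, so n(Mg) = 0.1461 / 2 = 0.07305 mol
m(Mg) = 0.07305 × 24.31 = 1.78 g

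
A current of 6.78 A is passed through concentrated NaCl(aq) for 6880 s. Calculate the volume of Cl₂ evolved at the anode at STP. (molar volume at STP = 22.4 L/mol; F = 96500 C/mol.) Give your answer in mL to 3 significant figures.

Q = 6.78 A × 6880 s = 46650 C
Moles of electrons = 46650 / 96500 = 0.4834 mol
2Cl⁻ → Cl₂ + 2e⁻, so n(Cl₂) = 0.4834 / 2 = 0.2417 mol
V = 0.2417 × 22.4 = 5.414 L
= 5410 mL

5410 mL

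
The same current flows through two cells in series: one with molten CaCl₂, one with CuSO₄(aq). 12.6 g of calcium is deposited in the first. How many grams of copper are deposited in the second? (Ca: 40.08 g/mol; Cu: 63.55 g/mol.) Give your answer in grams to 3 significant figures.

20.0 g

n(Ca) = 12.6 / 40.08 = 0.3144 mol
Ca²⁺ + 2e⁻ → Ca, so n(e⁻) = 2 × 0.3144 = 0.6288 mol
In series, the same 0.6288 mol of electrons flows through the second cell.
Cu²⁺ + 2e⁻ → Cu, so n(Cu) = 0.6288 / 2 = 0.3144 mol
m(Cu) = 0.3144 × 63.55 = 20.0 g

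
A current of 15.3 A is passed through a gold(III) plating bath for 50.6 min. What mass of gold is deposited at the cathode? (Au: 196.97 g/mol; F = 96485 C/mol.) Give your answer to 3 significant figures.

Q = 15.3 A × 3036 s = 46450 C
n(e⁻) = 46450 / 96485 = 0.4814 mol
Au³⁺ + 3e⁻ → Au, so n(Au) = 0.4814 / 3 = 0.1605 mol
m = 0.1605 × 196.97 = 31.6 g

31.6 g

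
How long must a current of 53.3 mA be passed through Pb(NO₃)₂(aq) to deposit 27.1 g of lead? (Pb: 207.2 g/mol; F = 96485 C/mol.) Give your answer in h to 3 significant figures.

n(Pb) = 27.1 / 207.2 = 0.1308 mol
Pb²⁺ + 2e⁻ → Pb, so n(e⁻) = 2 × 0.1308 = 0.2616 mol
Q = 0.2616 × 96485 = 25240 C
t = Q / I = 25240 / 0.0533 = 4.735×10^5 s = 132 h

132 h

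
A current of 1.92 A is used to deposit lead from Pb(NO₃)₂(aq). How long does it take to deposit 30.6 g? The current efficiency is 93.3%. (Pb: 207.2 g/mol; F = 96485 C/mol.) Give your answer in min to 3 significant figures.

n(Pb) = 30.6 / 207.2 = 0.1477 mol
Pb²⁺ + 2e⁻ → Pb, so n(e⁻) = 2 × 0.1477 = 0.2954 mol
Q = 0.2954 × 96485 / 0.933 = 30550 C
t = Q / I = 30550 / 1.92 = 15910 s = 265 min

265 min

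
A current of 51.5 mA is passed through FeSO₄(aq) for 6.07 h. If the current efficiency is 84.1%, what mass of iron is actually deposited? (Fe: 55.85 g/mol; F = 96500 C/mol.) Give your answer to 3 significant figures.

0.274 g

Q = 0.0515 × 21852 = 1125 C
n(e⁻) = 1125 / 96500 = 0.01166 mol
Fe²⁺ + 2e⁻ → Fe, so theoretical m(Fe) = 0.005830 × 55.85 = 0.3256 g
Actual mass = 84.1% × 0.3256 = 0.274 g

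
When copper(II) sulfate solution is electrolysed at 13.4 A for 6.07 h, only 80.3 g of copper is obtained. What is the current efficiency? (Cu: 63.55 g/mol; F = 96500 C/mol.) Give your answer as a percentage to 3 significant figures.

83.3%

Q = 13.4 × 21852 = 2.928×10^5 C
n(e⁻) = 2.928×10^5 / 96500 = 3.034 mol
Cu²⁺ + 2e⁻ → Cu, so theoretical n(Cu) = 1.517 mol → 96.41 g
Efficiency = 80.3 / 96.41 = 0.8329 = 83.3%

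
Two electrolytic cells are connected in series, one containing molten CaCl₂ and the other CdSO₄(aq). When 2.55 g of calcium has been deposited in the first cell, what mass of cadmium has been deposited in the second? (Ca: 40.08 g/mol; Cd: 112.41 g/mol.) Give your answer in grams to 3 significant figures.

n(Ca) = 2.55 / 40.08 = 0.06362 mol
Ca²⁺ + 2e⁻ → Ca, so n(e⁻) = 2 × 0.06362 = 0.1272 mol
The cells are in series, so the same charge (and hence the same n(e⁻) = 0.1272 mol) passes through both.
Cd²⁺ + 2e⁻ → Cd, so n(Cd) = 0.1272 / 2 = 0.06360 mol
m(Cd) = 0.06360 × 112.41 = 7.15 g

7.15 g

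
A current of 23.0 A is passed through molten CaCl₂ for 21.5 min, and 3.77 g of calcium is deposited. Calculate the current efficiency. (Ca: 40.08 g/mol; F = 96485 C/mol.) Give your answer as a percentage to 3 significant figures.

61.2%

Q = 23.0 × 1290 = 29670 C
n(e⁻) = 29670 / 96485 = 0.3075 mol
Ca²⁺ + 2e⁻ → Ca, so theoretical n(Ca) = 0.1538 mol → 6.164 g
Efficiency = 3.77 / 6.164 = 0.6116 = 61.2%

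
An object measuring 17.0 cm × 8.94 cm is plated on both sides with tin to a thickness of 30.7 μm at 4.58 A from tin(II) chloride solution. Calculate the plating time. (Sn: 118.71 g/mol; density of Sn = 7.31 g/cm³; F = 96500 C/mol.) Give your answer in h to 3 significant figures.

Plated area = 2 × 17.0 × 8.94 = 304.0 cm²
Volume = 304.0 × 30.7×10⁻⁴ cm = 0.9333 cm³
m(Sn) = 0.9333 × 7.31 = 6.822 g
n(Sn) = 6.822 / 118.71 = 0.05747 mol; n(e⁻) = 2 × 0.05747 = 0.1149 mol
Q = 0.1149 × 96500 = 11090 C
t = 11090 / 4.58 = 2421 s = 0.673 h

0.673 h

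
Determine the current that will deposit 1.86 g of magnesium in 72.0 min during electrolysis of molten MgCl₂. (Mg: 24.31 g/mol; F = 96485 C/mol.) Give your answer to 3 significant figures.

3.42 A

n(Mg) = 1.86 / 24.31 = 0.07651 mol
Mg²⁺ + 2e⁻ → Mg, so n(e⁻) = 2 × 0.07651 = 0.1530 mol
Q = 0.1530 × 96485 = 14760 C
I = Q / t = 14760 / 4320 s = 3.42 A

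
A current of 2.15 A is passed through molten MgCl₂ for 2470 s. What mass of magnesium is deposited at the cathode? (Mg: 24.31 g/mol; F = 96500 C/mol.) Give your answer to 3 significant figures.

Charge passed = 2.15 × 2470 = 5311 C
Moles of electrons = 5311 / 96500 = 0.05504 mol
Mg²⁺ + 2e⁻ → Mg, so n(Mg) = 0.05504 / 2 = 0.02752 mol
m = 0.02752 × 24.31 = 0.669 g

0.669 g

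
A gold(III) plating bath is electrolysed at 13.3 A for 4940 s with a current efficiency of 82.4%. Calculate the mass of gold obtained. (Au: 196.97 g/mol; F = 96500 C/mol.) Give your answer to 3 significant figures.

36.8 g

Q = 13.3 × 4940 = 65700 C
n(e⁻) = 65700 / 96500 = 0.6808 mol
Au³⁺ + 3e⁻ → Au, so theoretical m(Au) = 0.2269 × 196.97 = 44.69 g
Actual mass = 82.4% × 44.69 = 36.8 g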